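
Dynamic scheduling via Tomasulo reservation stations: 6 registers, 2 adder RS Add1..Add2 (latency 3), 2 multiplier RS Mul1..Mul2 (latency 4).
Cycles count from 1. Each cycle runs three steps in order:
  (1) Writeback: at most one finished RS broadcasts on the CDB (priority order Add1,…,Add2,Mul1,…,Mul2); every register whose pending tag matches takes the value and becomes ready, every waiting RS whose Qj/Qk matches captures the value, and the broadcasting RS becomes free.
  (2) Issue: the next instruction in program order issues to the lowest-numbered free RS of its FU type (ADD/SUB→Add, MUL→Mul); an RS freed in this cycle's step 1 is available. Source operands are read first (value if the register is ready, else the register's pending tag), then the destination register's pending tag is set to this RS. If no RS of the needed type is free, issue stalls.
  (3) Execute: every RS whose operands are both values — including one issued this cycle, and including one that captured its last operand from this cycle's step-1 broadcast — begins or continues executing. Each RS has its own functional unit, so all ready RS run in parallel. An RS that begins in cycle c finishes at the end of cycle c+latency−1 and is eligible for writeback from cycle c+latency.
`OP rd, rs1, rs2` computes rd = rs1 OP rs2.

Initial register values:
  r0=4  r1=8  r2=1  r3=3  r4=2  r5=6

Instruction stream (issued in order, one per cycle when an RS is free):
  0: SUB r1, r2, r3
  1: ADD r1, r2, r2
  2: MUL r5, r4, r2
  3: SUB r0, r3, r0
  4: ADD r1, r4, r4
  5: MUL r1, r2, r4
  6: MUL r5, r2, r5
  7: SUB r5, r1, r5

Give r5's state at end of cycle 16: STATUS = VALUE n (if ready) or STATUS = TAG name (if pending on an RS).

STATUS = VALUE 0

c1: issue SUB r1<-Add1 | r0:4,r1:Add1,r2:1,r3:3,r4:2,r5:6
c2: issue ADD r1<-Add2 | r0:4,r1:Add2,r2:1,r3:3,r4:2,r5:6
c3: issue MUL r5<-Mul1 | r0:4,r1:Add2,r2:1,r3:3,r4:2,r5:Mul1
c4: CDB Add1=-2; issue SUB r0<-Add1 | r0:Add1,r1:Add2,r2:1,r3:3,r4:2,r5:Mul1
c5: CDB Add2=2; issue ADD r1<-Add2 | r0:Add1,r1:Add2,r2:1,r3:3,r4:2,r5:Mul1
c6: issue MUL r1<-Mul2 | r0:Add1,r1:Mul2,r2:1,r3:3,r4:2,r5:Mul1
c7: CDB Add1=-1; stall | r0:-1,r1:Mul2,r2:1,r3:3,r4:2,r5:Mul1
c8: CDB Add2=4; stall | r0:-1,r1:Mul2,r2:1,r3:3,r4:2,r5:Mul1
c9: CDB Mul1=2; issue MUL r5<-Mul1 | r0:-1,r1:Mul2,r2:1,r3:3,r4:2,r5:Mul1
c10: CDB Mul2=2; issue SUB r5<-Add1 | r0:-1,r1:2,r2:1,r3:3,r4:2,r5:Add1
c11: - | r0:-1,r1:2,r2:1,r3:3,r4:2,r5:Add1
c12: - | r0:-1,r1:2,r2:1,r3:3,r4:2,r5:Add1
c13: CDB Mul1=2 | r0:-1,r1:2,r2:1,r3:3,r4:2,r5:Add1
c14: - | r0:-1,r1:2,r2:1,r3:3,r4:2,r5:Add1
c15: - | r0:-1,r1:2,r2:1,r3:3,r4:2,r5:Add1
c16: CDB Add1=0 | r0:-1,r1:2,r2:1,r3:3,r4:2,r5:0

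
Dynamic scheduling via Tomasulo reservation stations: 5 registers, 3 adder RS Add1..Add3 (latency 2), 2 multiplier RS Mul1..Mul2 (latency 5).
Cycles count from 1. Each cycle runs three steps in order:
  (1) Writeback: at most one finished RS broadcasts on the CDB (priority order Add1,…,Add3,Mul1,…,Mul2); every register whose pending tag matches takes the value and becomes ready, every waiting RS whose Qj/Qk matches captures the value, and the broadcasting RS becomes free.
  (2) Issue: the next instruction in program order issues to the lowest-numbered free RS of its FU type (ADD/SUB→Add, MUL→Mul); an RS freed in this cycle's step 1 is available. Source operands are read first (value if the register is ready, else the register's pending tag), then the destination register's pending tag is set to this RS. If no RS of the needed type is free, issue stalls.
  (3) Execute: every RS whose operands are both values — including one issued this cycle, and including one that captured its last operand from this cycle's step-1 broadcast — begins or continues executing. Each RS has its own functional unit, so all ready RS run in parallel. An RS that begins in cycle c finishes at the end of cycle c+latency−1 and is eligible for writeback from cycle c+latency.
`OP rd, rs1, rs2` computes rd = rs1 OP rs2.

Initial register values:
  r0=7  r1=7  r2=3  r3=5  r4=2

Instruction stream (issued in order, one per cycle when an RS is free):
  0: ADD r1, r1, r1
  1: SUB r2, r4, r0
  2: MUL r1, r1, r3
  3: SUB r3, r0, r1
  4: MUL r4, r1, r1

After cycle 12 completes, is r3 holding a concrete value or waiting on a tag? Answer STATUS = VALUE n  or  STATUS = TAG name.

  c1: issue ADD r1<-Add1  regs: r0:7,r1:Add1,r2:3,r3:5,r4:2
  c2: issue SUB r2<-Add2  regs: r0:7,r1:Add1,r2:Add2,r3:5,r4:2
  c3: CDB Add1=14; issue MUL r1<-Mul1  regs: r0:7,r1:Mul1,r2:Add2,r3:5,r4:2
  c4: CDB Add2=-5; issue SUB r3<-Add1  regs: r0:7,r1:Mul1,r2:-5,r3:Add1,r4:2
  c5: issue MUL r4<-Mul2  regs: r0:7,r1:Mul1,r2:-5,r3:Add1,r4:Mul2
  c6: -  regs: r0:7,r1:Mul1,r2:-5,r3:Add1,r4:Mul2
  c7: -  regs: r0:7,r1:Mul1,r2:-5,r3:Add1,r4:Mul2
  c8: CDB Mul1=70  regs: r0:7,r1:70,r2:-5,r3:Add1,r4:Mul2
  c9: -  regs: r0:7,r1:70,r2:-5,r3:Add1,r4:Mul2
  c10: CDB Add1=-63  regs: r0:7,r1:70,r2:-5,r3:-63,r4:Mul2
  c11: -  regs: r0:7,r1:70,r2:-5,r3:-63,r4:Mul2
  c12: -  regs: r0:7,r1:70,r2:-5,r3:-63,r4:Mul2

STATUS = VALUE -63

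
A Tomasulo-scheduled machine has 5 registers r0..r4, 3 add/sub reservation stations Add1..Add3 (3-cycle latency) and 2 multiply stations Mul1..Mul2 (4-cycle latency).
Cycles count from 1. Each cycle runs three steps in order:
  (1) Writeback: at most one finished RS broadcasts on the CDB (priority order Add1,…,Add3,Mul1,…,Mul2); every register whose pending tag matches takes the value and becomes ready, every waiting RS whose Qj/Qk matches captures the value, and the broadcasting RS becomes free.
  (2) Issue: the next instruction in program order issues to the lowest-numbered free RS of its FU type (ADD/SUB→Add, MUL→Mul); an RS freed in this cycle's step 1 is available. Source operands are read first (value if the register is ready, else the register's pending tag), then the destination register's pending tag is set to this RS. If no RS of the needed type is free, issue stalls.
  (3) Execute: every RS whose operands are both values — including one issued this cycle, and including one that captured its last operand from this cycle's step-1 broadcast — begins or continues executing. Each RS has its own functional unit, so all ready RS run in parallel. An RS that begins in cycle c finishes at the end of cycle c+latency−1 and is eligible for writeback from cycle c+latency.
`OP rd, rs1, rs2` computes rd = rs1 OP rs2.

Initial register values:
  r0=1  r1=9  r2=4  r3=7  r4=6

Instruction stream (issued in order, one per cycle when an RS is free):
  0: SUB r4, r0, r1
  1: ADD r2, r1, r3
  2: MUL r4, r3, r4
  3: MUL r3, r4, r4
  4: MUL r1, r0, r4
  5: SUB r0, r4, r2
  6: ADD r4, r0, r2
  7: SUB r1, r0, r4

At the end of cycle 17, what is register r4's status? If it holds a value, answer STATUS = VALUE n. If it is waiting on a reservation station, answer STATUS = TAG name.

STATUS = VALUE -56

c1: issue SUB r4<-Add1 | r0:1,r1:9,r2:4,r3:7,r4:Add1
c2: issue ADD r2<-Add2 | r0:1,r1:9,r2:Add2,r3:7,r4:Add1
c3: issue MUL r4<-Mul1 | r0:1,r1:9,r2:Add2,r3:7,r4:Mul1
c4: CDB Add1=-8; issue MUL r3<-Mul2 | r0:1,r1:9,r2:Add2,r3:Mul2,r4:Mul1
c5: CDB Add2=16; stall | r0:1,r1:9,r2:16,r3:Mul2,r4:Mul1
c6: stall | r0:1,r1:9,r2:16,r3:Mul2,r4:Mul1
c7: stall | r0:1,r1:9,r2:16,r3:Mul2,r4:Mul1
c8: CDB Mul1=-56; issue MUL r1<-Mul1 | r0:1,r1:Mul1,r2:16,r3:Mul2,r4:-56
c9: issue SUB r0<-Add1 | r0:Add1,r1:Mul1,r2:16,r3:Mul2,r4:-56
c10: issue ADD r4<-Add2 | r0:Add1,r1:Mul1,r2:16,r3:Mul2,r4:Add2
c11: issue SUB r1<-Add3 | r0:Add1,r1:Add3,r2:16,r3:Mul2,r4:Add2
c12: CDB Add1=-72 | r0:-72,r1:Add3,r2:16,r3:Mul2,r4:Add2
c13: CDB Mul1=-56 | r0:-72,r1:Add3,r2:16,r3:Mul2,r4:Add2
c14: CDB Mul2=3136 | r0:-72,r1:Add3,r2:16,r3:3136,r4:Add2
c15: CDB Add2=-56 | r0:-72,r1:Add3,r2:16,r3:3136,r4:-56
c16: - | r0:-72,r1:Add3,r2:16,r3:3136,r4:-56
c17: - | r0:-72,r1:Add3,r2:16,r3:3136,r4:-56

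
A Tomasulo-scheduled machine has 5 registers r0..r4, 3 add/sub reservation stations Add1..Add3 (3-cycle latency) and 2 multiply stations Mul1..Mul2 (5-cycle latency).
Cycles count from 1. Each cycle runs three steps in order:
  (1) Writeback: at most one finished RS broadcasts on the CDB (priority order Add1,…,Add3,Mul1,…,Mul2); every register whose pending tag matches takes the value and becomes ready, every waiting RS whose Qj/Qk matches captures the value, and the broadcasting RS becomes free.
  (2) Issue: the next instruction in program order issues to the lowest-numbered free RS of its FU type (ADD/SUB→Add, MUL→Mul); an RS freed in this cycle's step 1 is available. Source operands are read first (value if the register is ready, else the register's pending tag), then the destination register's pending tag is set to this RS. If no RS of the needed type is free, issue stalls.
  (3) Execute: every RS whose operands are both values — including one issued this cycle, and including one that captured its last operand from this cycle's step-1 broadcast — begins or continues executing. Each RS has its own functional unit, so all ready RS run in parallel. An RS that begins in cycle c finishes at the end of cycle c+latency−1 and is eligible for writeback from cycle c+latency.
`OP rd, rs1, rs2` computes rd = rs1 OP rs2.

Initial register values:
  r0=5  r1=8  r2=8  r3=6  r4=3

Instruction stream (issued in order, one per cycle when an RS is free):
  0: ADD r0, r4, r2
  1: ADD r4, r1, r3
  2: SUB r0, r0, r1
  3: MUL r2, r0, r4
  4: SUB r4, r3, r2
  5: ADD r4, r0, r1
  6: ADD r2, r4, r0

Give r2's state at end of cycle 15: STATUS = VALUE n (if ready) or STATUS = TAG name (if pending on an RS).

  c1: issue ADD r0<-Add1  regs: r0:Add1,r1:8,r2:8,r3:6,r4:3
  c2: issue ADD r4<-Add2  regs: r0:Add1,r1:8,r2:8,r3:6,r4:Add2
  c3: issue SUB r0<-Add3  regs: r0:Add3,r1:8,r2:8,r3:6,r4:Add2
  c4: CDB Add1=11; issue MUL r2<-Mul1  regs: r0:Add3,r1:8,r2:Mul1,r3:6,r4:Add2
  c5: CDB Add2=14; issue SUB r4<-Add1  regs: r0:Add3,r1:8,r2:Mul1,r3:6,r4:Add1
  c6: issue ADD r4<-Add2  regs: r0:Add3,r1:8,r2:Mul1,r3:6,r4:Add2
  c7: CDB Add3=3; issue ADD r2<-Add3  regs: r0:3,r1:8,r2:Add3,r3:6,r4:Add2
  c8: -  regs: r0:3,r1:8,r2:Add3,r3:6,r4:Add2
  c9: -  regs: r0:3,r1:8,r2:Add3,r3:6,r4:Add2
  c10: CDB Add2=11  regs: r0:3,r1:8,r2:Add3,r3:6,r4:11
  c11: -  regs: r0:3,r1:8,r2:Add3,r3:6,r4:11
  c12: CDB Mul1=42  regs: r0:3,r1:8,r2:Add3,r3:6,r4:11
  c13: CDB Add3=14  regs: r0:3,r1:8,r2:14,r3:6,r4:11
  c14: -  regs: r0:3,r1:8,r2:14,r3:6,r4:11
  c15: CDB Add1=-36  regs: r0:3,r1:8,r2:14,r3:6,r4:11

STATUS = VALUE 14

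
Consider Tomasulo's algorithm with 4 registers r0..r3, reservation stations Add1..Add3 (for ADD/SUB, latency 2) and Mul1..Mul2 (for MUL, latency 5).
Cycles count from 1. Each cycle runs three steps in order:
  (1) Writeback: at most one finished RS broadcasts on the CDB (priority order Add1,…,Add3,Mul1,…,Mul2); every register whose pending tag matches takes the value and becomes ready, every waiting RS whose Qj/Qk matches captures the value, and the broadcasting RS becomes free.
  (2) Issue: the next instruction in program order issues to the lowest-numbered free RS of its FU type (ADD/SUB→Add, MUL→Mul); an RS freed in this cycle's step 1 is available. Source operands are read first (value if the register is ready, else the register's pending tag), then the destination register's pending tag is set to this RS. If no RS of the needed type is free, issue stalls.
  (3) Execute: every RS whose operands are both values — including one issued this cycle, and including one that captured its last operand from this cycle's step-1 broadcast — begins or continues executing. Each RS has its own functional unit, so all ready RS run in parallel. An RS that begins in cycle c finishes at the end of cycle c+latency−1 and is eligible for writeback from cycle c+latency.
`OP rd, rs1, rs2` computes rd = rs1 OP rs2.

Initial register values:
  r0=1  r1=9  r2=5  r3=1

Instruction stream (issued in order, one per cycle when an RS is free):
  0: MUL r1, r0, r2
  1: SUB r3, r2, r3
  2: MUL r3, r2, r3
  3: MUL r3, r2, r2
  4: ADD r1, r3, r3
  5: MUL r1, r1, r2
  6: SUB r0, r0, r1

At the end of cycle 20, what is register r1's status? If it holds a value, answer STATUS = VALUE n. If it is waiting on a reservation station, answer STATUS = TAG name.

STATUS = VALUE 250

c1: issue MUL r1<-Mul1 | r0:1,r1:Mul1,r2:5,r3:1
c2: issue SUB r3<-Add1 | r0:1,r1:Mul1,r2:5,r3:Add1
c3: issue MUL r3<-Mul2 | r0:1,r1:Mul1,r2:5,r3:Mul2
c4: CDB Add1=4; stall | r0:1,r1:Mul1,r2:5,r3:Mul2
c5: stall | r0:1,r1:Mul1,r2:5,r3:Mul2
c6: CDB Mul1=5; issue MUL r3<-Mul1 | r0:1,r1:5,r2:5,r3:Mul1
c7: issue ADD r1<-Add1 | r0:1,r1:Add1,r2:5,r3:Mul1
c8: stall | r0:1,r1:Add1,r2:5,r3:Mul1
c9: CDB Mul2=20; issue MUL r1<-Mul2 | r0:1,r1:Mul2,r2:5,r3:Mul1
c10: issue SUB r0<-Add2 | r0:Add2,r1:Mul2,r2:5,r3:Mul1
c11: CDB Mul1=25 | r0:Add2,r1:Mul2,r2:5,r3:25
c12: - | r0:Add2,r1:Mul2,r2:5,r3:25
c13: CDB Add1=50 | r0:Add2,r1:Mul2,r2:5,r3:25
c14: - | r0:Add2,r1:Mul2,r2:5,r3:25
c15: - | r0:Add2,r1:Mul2,r2:5,r3:25
c16: - | r0:Add2,r1:Mul2,r2:5,r3:25
c17: - | r0:Add2,r1:Mul2,r2:5,r3:25
c18: CDB Mul2=250 | r0:Add2,r1:250,r2:5,r3:25
c19: - | r0:Add2,r1:250,r2:5,r3:25
c20: CDB Add2=-249 | r0:-249,r1:250,r2:5,r3:25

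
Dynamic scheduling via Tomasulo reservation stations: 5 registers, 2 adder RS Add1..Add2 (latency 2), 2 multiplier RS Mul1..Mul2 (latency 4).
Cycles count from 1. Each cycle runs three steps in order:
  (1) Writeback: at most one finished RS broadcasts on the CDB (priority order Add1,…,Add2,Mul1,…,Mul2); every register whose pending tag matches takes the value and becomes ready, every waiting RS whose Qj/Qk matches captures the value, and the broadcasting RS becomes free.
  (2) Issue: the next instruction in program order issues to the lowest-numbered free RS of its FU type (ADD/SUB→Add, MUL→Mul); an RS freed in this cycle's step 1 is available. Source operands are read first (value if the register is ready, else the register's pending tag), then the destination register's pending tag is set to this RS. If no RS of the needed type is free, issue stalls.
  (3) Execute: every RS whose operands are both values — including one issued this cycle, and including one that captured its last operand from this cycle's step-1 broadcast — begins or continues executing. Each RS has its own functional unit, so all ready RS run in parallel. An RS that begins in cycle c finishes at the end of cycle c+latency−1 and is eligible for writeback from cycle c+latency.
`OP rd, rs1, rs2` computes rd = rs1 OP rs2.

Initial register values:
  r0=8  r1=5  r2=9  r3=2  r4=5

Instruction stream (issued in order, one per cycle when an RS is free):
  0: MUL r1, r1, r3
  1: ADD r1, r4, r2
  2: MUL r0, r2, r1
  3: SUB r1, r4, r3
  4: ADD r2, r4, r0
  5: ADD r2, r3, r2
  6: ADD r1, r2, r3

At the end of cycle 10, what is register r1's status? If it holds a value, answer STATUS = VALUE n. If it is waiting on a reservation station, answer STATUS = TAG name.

c1: issue MUL r1<-Mul1 | r0:8,r1:Mul1,r2:9,r3:2,r4:5
c2: issue ADD r1<-Add1 | r0:8,r1:Add1,r2:9,r3:2,r4:5
c3: issue MUL r0<-Mul2 | r0:Mul2,r1:Add1,r2:9,r3:2,r4:5
c4: CDB Add1=14; issue SUB r1<-Add1 | r0:Mul2,r1:Add1,r2:9,r3:2,r4:5
c5: CDB Mul1=10; issue ADD r2<-Add2 | r0:Mul2,r1:Add1,r2:Add2,r3:2,r4:5
c6: CDB Add1=3; issue ADD r2<-Add1 | r0:Mul2,r1:3,r2:Add1,r3:2,r4:5
c7: stall | r0:Mul2,r1:3,r2:Add1,r3:2,r4:5
c8: CDB Mul2=126; stall | r0:126,r1:3,r2:Add1,r3:2,r4:5
c9: stall | r0:126,r1:3,r2:Add1,r3:2,r4:5
c10: CDB Add2=131; issue ADD r1<-Add2 | r0:126,r1:Add2,r2:Add1,r3:2,r4:5

STATUS = TAG Add2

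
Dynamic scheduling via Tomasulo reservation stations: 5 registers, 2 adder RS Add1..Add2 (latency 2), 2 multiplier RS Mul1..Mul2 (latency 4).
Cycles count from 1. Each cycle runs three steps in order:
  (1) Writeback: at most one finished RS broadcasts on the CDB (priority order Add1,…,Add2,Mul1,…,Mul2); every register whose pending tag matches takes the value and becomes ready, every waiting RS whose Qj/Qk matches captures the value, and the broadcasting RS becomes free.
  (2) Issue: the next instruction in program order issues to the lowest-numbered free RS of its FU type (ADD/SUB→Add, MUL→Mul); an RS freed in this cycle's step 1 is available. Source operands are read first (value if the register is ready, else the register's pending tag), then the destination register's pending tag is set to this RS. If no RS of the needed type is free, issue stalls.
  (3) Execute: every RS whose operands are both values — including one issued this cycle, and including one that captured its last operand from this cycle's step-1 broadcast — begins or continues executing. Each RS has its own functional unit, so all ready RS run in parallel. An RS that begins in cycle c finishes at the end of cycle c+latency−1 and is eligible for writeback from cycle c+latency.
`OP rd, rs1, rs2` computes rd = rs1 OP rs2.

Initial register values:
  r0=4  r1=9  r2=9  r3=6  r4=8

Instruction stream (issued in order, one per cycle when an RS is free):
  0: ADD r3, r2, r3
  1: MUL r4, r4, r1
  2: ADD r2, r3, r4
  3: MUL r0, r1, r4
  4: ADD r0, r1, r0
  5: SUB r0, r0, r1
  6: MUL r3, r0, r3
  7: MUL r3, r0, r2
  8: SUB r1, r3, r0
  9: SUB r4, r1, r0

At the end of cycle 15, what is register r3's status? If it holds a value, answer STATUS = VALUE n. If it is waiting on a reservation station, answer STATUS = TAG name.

c1: issue ADD r3<-Add1 | r0:4,r1:9,r2:9,r3:Add1,r4:8
c2: issue MUL r4<-Mul1 | r0:4,r1:9,r2:9,r3:Add1,r4:Mul1
c3: CDB Add1=15; issue ADD r2<-Add1 | r0:4,r1:9,r2:Add1,r3:15,r4:Mul1
c4: issue MUL r0<-Mul2 | r0:Mul2,r1:9,r2:Add1,r3:15,r4:Mul1
c5: issue ADD r0<-Add2 | r0:Add2,r1:9,r2:Add1,r3:15,r4:Mul1
c6: CDB Mul1=72; stall | r0:Add2,r1:9,r2:Add1,r3:15,r4:72
c7: stall | r0:Add2,r1:9,r2:Add1,r3:15,r4:72
c8: CDB Add1=87; issue SUB r0<-Add1 | r0:Add1,r1:9,r2:87,r3:15,r4:72
c9: issue MUL r3<-Mul1 | r0:Add1,r1:9,r2:87,r3:Mul1,r4:72
c10: CDB Mul2=648; issue MUL r3<-Mul2 | r0:Add1,r1:9,r2:87,r3:Mul2,r4:72
c11: stall | r0:Add1,r1:9,r2:87,r3:Mul2,r4:72
c12: CDB Add2=657; issue SUB r1<-Add2 | r0:Add1,r1:Add2,r2:87,r3:Mul2,r4:72
c13: stall | r0:Add1,r1:Add2,r2:87,r3:Mul2,r4:72
c14: CDB Add1=648; issue SUB r4<-Add1 | r0:648,r1:Add2,r2:87,r3:Mul2,r4:Add1
c15: - | r0:648,r1:Add2,r2:87,r3:Mul2,r4:Add1

STATUS = TAG Mul2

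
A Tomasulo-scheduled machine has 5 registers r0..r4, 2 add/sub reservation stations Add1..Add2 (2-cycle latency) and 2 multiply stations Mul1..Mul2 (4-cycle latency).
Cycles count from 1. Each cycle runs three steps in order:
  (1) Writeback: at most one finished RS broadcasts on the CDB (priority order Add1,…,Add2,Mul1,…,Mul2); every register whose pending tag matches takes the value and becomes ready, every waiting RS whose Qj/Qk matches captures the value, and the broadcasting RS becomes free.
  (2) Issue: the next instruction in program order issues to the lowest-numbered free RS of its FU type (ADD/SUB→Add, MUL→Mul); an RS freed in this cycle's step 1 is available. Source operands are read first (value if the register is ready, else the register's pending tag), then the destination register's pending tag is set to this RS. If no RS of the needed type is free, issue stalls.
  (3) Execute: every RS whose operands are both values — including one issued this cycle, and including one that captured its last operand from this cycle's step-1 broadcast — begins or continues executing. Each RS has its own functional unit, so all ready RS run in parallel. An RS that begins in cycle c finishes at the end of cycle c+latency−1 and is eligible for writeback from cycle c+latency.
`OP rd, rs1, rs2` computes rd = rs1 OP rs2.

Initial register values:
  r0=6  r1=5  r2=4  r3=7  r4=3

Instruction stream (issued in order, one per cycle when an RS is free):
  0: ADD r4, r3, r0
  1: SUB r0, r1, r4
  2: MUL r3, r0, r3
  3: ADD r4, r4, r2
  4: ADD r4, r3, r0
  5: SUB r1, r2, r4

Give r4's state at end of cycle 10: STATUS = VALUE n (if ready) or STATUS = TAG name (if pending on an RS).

  c1: issue ADD r4<-Add1  regs: r0:6,r1:5,r2:4,r3:7,r4:Add1
  c2: issue SUB r0<-Add2  regs: r0:Add2,r1:5,r2:4,r3:7,r4:Add1
  c3: CDB Add1=13; issue MUL r3<-Mul1  regs: r0:Add2,r1:5,r2:4,r3:Mul1,r4:13
  c4: issue ADD r4<-Add1  regs: r0:Add2,r1:5,r2:4,r3:Mul1,r4:Add1
  c5: CDB Add2=-8; issue ADD r4<-Add2  regs: r0:-8,r1:5,r2:4,r3:Mul1,r4:Add2
  c6: CDB Add1=17; issue SUB r1<-Add1  regs: r0:-8,r1:Add1,r2:4,r3:Mul1,r4:Add2
  c7: -  regs: r0:-8,r1:Add1,r2:4,r3:Mul1,r4:Add2
  c8: -  regs: r0:-8,r1:Add1,r2:4,r3:Mul1,r4:Add2
  c9: CDB Mul1=-56  regs: r0:-8,r1:Add1,r2:4,r3:-56,r4:Add2
  c10: -  regs: r0:-8,r1:Add1,r2:4,r3:-56,r4:Add2

STATUS = TAG Add2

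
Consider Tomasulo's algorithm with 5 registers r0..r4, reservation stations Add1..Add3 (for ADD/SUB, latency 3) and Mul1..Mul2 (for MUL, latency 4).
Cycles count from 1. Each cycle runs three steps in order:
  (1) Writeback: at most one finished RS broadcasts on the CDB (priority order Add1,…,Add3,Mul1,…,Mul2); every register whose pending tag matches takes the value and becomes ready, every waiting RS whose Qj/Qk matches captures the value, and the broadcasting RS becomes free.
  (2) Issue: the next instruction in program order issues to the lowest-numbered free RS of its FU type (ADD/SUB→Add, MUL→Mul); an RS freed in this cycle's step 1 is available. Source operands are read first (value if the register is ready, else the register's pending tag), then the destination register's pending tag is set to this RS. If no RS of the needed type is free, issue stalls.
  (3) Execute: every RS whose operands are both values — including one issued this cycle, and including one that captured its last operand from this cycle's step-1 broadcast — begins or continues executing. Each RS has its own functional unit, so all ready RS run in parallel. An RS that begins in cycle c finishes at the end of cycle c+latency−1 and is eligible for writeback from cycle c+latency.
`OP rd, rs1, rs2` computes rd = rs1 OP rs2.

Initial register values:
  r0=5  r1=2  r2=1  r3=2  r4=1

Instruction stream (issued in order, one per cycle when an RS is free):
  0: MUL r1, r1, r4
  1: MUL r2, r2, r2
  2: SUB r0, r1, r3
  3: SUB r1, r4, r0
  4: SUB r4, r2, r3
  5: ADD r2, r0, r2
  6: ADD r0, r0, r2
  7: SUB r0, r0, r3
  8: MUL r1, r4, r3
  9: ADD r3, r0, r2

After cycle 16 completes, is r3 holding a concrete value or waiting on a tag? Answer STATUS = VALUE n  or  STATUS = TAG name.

c1: issue MUL r1<-Mul1 | r0:5,r1:Mul1,r2:1,r3:2,r4:1
c2: issue MUL r2<-Mul2 | r0:5,r1:Mul1,r2:Mul2,r3:2,r4:1
c3: issue SUB r0<-Add1 | r0:Add1,r1:Mul1,r2:Mul2,r3:2,r4:1
c4: issue SUB r1<-Add2 | r0:Add1,r1:Add2,r2:Mul2,r3:2,r4:1
c5: CDB Mul1=2; issue SUB r4<-Add3 | r0:Add1,r1:Add2,r2:Mul2,r3:2,r4:Add3
c6: CDB Mul2=1; stall | r0:Add1,r1:Add2,r2:1,r3:2,r4:Add3
c7: stall | r0:Add1,r1:Add2,r2:1,r3:2,r4:Add3
c8: CDB Add1=0; issue ADD r2<-Add1 | r0:0,r1:Add2,r2:Add1,r3:2,r4:Add3
c9: CDB Add3=-1; issue ADD r0<-Add3 | r0:Add3,r1:Add2,r2:Add1,r3:2,r4:-1
c10: stall | r0:Add3,r1:Add2,r2:Add1,r3:2,r4:-1
c11: CDB Add1=1; issue SUB r0<-Add1 | r0:Add1,r1:Add2,r2:1,r3:2,r4:-1
c12: CDB Add2=1; issue MUL r1<-Mul1 | r0:Add1,r1:Mul1,r2:1,r3:2,r4:-1
c13: issue ADD r3<-Add2 | r0:Add1,r1:Mul1,r2:1,r3:Add2,r4:-1
c14: CDB Add3=1 | r0:Add1,r1:Mul1,r2:1,r3:Add2,r4:-1
c15: - | r0:Add1,r1:Mul1,r2:1,r3:Add2,r4:-1
c16: CDB Mul1=-2 | r0:Add1,r1:-2,r2:1,r3:Add2,r4:-1

STATUS = TAG Add2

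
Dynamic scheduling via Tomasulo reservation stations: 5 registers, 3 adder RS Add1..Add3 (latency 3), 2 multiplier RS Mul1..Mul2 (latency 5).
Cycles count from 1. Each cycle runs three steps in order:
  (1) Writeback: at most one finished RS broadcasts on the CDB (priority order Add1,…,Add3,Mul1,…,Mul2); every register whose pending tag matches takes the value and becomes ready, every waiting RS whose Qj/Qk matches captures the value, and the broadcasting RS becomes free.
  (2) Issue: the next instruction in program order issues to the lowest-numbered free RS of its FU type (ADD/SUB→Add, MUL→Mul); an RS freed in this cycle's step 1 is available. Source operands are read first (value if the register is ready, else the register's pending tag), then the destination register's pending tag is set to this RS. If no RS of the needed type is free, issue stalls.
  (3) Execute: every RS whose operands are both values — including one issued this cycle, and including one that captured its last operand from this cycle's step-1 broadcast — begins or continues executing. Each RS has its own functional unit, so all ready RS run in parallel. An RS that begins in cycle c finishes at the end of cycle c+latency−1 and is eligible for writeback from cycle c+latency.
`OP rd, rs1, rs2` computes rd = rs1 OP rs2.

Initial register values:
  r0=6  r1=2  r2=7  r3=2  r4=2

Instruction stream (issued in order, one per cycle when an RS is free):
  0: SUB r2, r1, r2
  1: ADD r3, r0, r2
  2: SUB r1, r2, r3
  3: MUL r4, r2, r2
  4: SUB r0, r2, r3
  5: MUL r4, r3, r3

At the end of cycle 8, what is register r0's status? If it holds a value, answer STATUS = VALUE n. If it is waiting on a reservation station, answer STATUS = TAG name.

STATUS = TAG Add1

c1: issue SUB r2<-Add1 | r0:6,r1:2,r2:Add1,r3:2,r4:2
c2: issue ADD r3<-Add2 | r0:6,r1:2,r2:Add1,r3:Add2,r4:2
c3: issue SUB r1<-Add3 | r0:6,r1:Add3,r2:Add1,r3:Add2,r4:2
c4: CDB Add1=-5; issue MUL r4<-Mul1 | r0:6,r1:Add3,r2:-5,r3:Add2,r4:Mul1
c5: issue SUB r0<-Add1 | r0:Add1,r1:Add3,r2:-5,r3:Add2,r4:Mul1
c6: issue MUL r4<-Mul2 | r0:Add1,r1:Add3,r2:-5,r3:Add2,r4:Mul2
c7: CDB Add2=1 | r0:Add1,r1:Add3,r2:-5,r3:1,r4:Mul2
c8: - | r0:Add1,r1:Add3,r2:-5,r3:1,r4:Mul2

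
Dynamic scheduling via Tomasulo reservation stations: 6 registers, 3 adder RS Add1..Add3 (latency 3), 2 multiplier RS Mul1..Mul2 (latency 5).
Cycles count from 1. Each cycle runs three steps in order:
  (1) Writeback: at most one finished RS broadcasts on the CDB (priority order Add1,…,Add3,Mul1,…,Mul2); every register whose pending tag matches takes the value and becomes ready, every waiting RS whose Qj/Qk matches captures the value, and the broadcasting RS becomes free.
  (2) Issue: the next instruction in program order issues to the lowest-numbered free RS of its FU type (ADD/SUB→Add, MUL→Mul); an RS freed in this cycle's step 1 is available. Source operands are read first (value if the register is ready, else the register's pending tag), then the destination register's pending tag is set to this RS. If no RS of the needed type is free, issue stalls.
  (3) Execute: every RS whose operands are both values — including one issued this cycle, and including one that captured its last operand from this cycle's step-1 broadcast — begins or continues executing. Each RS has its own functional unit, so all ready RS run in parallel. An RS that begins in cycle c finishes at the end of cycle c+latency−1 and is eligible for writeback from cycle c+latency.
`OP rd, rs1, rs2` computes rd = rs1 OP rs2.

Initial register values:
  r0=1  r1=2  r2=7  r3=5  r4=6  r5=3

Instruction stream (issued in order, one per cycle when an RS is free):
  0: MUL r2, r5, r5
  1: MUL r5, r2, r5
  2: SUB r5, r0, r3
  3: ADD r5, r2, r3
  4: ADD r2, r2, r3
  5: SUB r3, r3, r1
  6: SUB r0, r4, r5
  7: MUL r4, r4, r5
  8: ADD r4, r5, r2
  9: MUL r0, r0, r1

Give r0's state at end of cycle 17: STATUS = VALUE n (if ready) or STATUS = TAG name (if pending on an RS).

STATUS = TAG Mul2

  c1: issue MUL r2<-Mul1  regs: r0:1,r1:2,r2:Mul1,r3:5,r4:6,r5:3
  c2: issue MUL r5<-Mul2  regs: r0:1,r1:2,r2:Mul1,r3:5,r4:6,r5:Mul2
  c3: issue SUB r5<-Add1  regs: r0:1,r1:2,r2:Mul1,r3:5,r4:6,r5:Add1
  c4: issue ADD r5<-Add2  regs: r0:1,r1:2,r2:Mul1,r3:5,r4:6,r5:Add2
  c5: issue ADD r2<-Add3  regs: r0:1,r1:2,r2:Add3,r3:5,r4:6,r5:Add2
  c6: CDB Add1=-4; issue SUB r3<-Add1  regs: r0:1,r1:2,r2:Add3,r3:Add1,r4:6,r5:Add2
  c7: CDB Mul1=9; stall  regs: r0:1,r1:2,r2:Add3,r3:Add1,r4:6,r5:Add2
  c8: stall  regs: r0:1,r1:2,r2:Add3,r3:Add1,r4:6,r5:Add2
  c9: CDB Add1=3; issue SUB r0<-Add1  regs: r0:Add1,r1:2,r2:Add3,r3:3,r4:6,r5:Add2
  c10: CDB Add2=14; issue MUL r4<-Mul1  regs: r0:Add1,r1:2,r2:Add3,r3:3,r4:Mul1,r5:14
  c11: CDB Add3=14; issue ADD r4<-Add2  regs: r0:Add1,r1:2,r2:14,r3:3,r4:Add2,r5:14
  c12: CDB Mul2=27; issue MUL r0<-Mul2  regs: r0:Mul2,r1:2,r2:14,r3:3,r4:Add2,r5:14
  c13: CDB Add1=-8  regs: r0:Mul2,r1:2,r2:14,r3:3,r4:Add2,r5:14
  c14: CDB Add2=28  regs: r0:Mul2,r1:2,r2:14,r3:3,r4:28,r5:14
  c15: CDB Mul1=84  regs: r0:Mul2,r1:2,r2:14,r3:3,r4:28,r5:14
  c16: -  regs: r0:Mul2,r1:2,r2:14,r3:3,r4:28,r5:14
  c17: -  regs: r0:Mul2,r1:2,r2:14,r3:3,r4:28,r5:14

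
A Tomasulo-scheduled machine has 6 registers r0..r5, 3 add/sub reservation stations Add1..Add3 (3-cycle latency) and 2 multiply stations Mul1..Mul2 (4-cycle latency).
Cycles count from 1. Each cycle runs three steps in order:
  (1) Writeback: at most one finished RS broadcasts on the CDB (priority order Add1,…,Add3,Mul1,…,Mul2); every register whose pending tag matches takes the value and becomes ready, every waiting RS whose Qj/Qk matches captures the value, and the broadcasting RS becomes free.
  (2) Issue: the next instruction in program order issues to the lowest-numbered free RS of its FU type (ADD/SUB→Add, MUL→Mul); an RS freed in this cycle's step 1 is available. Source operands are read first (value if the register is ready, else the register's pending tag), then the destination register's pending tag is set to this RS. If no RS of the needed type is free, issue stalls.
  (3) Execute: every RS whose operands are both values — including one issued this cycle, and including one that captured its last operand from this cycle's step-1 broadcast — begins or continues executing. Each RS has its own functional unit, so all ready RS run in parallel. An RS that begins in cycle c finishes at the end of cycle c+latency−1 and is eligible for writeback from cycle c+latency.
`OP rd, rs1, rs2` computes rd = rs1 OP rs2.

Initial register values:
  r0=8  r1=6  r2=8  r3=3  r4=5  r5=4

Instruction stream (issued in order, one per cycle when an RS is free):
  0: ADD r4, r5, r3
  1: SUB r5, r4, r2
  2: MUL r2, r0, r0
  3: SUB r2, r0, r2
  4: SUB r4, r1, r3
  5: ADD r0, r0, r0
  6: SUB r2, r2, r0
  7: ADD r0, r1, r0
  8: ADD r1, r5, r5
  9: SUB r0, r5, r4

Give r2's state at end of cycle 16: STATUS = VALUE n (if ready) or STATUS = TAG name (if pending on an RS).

STATUS = TAG Add3

  c1: issue ADD r4<-Add1  regs: r0:8,r1:6,r2:8,r3:3,r4:Add1,r5:4
  c2: issue SUB r5<-Add2  regs: r0:8,r1:6,r2:8,r3:3,r4:Add1,r5:Add2
  c3: issue MUL r2<-Mul1  regs: r0:8,r1:6,r2:Mul1,r3:3,r4:Add1,r5:Add2
  c4: CDB Add1=7; issue SUB r2<-Add1  regs: r0:8,r1:6,r2:Add1,r3:3,r4:7,r5:Add2
  c5: issue SUB r4<-Add3  regs: r0:8,r1:6,r2:Add1,r3:3,r4:Add3,r5:Add2
  c6: stall  regs: r0:8,r1:6,r2:Add1,r3:3,r4:Add3,r5:Add2
  c7: CDB Add2=-1; issue ADD r0<-Add2  regs: r0:Add2,r1:6,r2:Add1,r3:3,r4:Add3,r5:-1
  c8: CDB Add3=3; issue SUB r2<-Add3  regs: r0:Add2,r1:6,r2:Add3,r3:3,r4:3,r5:-1
  c9: CDB Mul1=64; stall  regs: r0:Add2,r1:6,r2:Add3,r3:3,r4:3,r5:-1
  c10: CDB Add2=16; issue ADD r0<-Add2  regs: r0:Add2,r1:6,r2:Add3,r3:3,r4:3,r5:-1
  c11: stall  regs: r0:Add2,r1:6,r2:Add3,r3:3,r4:3,r5:-1
  c12: CDB Add1=-56; issue ADD r1<-Add1  regs: r0:Add2,r1:Add1,r2:Add3,r3:3,r4:3,r5:-1
  c13: CDB Add2=22; issue SUB r0<-Add2  regs: r0:Add2,r1:Add1,r2:Add3,r3:3,r4:3,r5:-1
  c14: -  regs: r0:Add2,r1:Add1,r2:Add3,r3:3,r4:3,r5:-1
  c15: CDB Add1=-2  regs: r0:Add2,r1:-2,r2:Add3,r3:3,r4:3,r5:-1
  c16: CDB Add2=-4  regs: r0:-4,r1:-2,r2:Add3,r3:3,r4:3,r5:-1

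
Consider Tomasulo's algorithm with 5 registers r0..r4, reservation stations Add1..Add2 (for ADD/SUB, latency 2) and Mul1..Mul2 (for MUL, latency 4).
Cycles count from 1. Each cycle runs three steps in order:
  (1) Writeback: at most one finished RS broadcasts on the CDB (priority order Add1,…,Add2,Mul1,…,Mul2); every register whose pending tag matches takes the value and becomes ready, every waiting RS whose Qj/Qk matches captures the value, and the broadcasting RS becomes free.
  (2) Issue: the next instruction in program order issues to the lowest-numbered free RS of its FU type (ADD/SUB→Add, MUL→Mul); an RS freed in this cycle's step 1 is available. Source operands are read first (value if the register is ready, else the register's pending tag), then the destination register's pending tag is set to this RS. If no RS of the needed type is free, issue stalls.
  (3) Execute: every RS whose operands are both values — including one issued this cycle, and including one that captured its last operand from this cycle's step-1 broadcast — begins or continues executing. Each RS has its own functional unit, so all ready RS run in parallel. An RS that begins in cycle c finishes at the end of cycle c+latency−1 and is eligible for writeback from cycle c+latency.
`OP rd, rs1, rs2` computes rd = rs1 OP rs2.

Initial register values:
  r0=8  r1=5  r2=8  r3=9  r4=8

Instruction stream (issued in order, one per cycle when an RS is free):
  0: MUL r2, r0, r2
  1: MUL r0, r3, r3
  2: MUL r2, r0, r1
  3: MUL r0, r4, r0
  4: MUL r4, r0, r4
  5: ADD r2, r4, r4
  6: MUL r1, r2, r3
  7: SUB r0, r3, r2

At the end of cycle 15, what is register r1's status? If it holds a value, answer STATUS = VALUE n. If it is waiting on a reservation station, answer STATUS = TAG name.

  c1: issue MUL r2<-Mul1  regs: r0:8,r1:5,r2:Mul1,r3:9,r4:8
  c2: issue MUL r0<-Mul2  regs: r0:Mul2,r1:5,r2:Mul1,r3:9,r4:8
  c3: stall  regs: r0:Mul2,r1:5,r2:Mul1,r3:9,r4:8
  c4: stall  regs: r0:Mul2,r1:5,r2:Mul1,r3:9,r4:8
  c5: CDB Mul1=64; issue MUL r2<-Mul1  regs: r0:Mul2,r1:5,r2:Mul1,r3:9,r4:8
  c6: CDB Mul2=81; issue MUL r0<-Mul2  regs: r0:Mul2,r1:5,r2:Mul1,r3:9,r4:8
  c7: stall  regs: r0:Mul2,r1:5,r2:Mul1,r3:9,r4:8
  c8: stall  regs: r0:Mul2,r1:5,r2:Mul1,r3:9,r4:8
  c9: stall  regs: r0:Mul2,r1:5,r2:Mul1,r3:9,r4:8
  c10: CDB Mul1=405; issue MUL r4<-Mul1  regs: r0:Mul2,r1:5,r2:405,r3:9,r4:Mul1
  c11: CDB Mul2=648; issue ADD r2<-Add1  regs: r0:648,r1:5,r2:Add1,r3:9,r4:Mul1
  c12: issue MUL r1<-Mul2  regs: r0:648,r1:Mul2,r2:Add1,r3:9,r4:Mul1
  c13: issue SUB r0<-Add2  regs: r0:Add2,r1:Mul2,r2:Add1,r3:9,r4:Mul1
  c14: -  regs: r0:Add2,r1:Mul2,r2:Add1,r3:9,r4:Mul1
  c15: CDB Mul1=5184  regs: r0:Add2,r1:Mul2,r2:Add1,r3:9,r4:5184

STATUS = TAG Mul2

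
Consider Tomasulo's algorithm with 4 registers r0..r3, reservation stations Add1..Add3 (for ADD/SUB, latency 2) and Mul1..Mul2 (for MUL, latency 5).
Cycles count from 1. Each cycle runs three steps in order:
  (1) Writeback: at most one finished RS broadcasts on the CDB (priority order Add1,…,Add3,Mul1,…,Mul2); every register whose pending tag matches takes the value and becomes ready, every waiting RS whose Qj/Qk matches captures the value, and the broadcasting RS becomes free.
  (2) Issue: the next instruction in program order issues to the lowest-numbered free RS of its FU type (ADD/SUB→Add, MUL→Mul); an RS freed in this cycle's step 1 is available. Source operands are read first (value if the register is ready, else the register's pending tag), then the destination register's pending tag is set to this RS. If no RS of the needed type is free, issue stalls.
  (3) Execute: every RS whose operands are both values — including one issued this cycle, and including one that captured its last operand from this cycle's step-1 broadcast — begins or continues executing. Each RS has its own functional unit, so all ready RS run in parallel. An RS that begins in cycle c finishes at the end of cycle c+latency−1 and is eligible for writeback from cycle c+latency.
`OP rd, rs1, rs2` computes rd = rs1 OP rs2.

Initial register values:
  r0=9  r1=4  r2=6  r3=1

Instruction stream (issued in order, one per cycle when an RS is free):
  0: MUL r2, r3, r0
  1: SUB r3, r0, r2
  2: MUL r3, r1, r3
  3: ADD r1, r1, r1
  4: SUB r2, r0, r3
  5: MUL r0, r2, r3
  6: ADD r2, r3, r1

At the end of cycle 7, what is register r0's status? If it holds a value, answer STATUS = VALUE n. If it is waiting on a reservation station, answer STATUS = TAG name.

STATUS = TAG Mul1

c1: issue MUL r2<-Mul1 | r0:9,r1:4,r2:Mul1,r3:1
c2: issue SUB r3<-Add1 | r0:9,r1:4,r2:Mul1,r3:Add1
c3: issue MUL r3<-Mul2 | r0:9,r1:4,r2:Mul1,r3:Mul2
c4: issue ADD r1<-Add2 | r0:9,r1:Add2,r2:Mul1,r3:Mul2
c5: issue SUB r2<-Add3 | r0:9,r1:Add2,r2:Add3,r3:Mul2
c6: CDB Add2=8; stall | r0:9,r1:8,r2:Add3,r3:Mul2
c7: CDB Mul1=9; issue MUL r0<-Mul1 | r0:Mul1,r1:8,r2:Add3,r3:Mul2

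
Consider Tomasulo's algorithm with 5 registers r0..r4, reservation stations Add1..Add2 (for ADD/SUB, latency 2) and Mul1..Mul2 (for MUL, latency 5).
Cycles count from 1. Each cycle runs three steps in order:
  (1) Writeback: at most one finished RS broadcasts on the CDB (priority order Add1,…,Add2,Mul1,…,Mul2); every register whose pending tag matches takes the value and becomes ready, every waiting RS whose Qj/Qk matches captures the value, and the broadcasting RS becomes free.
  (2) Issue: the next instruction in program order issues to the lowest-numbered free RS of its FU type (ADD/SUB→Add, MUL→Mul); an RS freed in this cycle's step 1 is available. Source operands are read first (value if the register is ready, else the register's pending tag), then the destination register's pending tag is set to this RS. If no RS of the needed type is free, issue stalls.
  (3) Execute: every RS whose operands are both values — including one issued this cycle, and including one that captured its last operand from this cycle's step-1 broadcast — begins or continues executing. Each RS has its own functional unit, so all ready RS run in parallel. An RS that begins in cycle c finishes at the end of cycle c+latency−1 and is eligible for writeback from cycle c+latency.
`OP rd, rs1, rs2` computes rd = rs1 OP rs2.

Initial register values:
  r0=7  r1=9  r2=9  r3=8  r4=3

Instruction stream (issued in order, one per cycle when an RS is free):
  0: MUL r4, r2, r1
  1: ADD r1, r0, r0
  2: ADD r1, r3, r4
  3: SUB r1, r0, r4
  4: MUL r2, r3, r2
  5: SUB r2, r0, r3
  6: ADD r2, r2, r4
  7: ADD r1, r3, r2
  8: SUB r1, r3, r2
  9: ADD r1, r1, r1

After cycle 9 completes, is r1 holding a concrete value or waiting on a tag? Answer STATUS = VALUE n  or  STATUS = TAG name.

STATUS = VALUE -74

cycle 1: issue MUL r4<-Mul1 // r0:7,r1:9,r2:9,r3:8,r4:Mul1
cycle 2: issue ADD r1<-Add1 // r0:7,r1:Add1,r2:9,r3:8,r4:Mul1
cycle 3: issue ADD r1<-Add2 // r0:7,r1:Add2,r2:9,r3:8,r4:Mul1
cycle 4: CDB Add1=14; issue SUB r1<-Add1 // r0:7,r1:Add1,r2:9,r3:8,r4:Mul1
cycle 5: issue MUL r2<-Mul2 // r0:7,r1:Add1,r2:Mul2,r3:8,r4:Mul1
cycle 6: CDB Mul1=81; stall // r0:7,r1:Add1,r2:Mul2,r3:8,r4:81
cycle 7: stall // r0:7,r1:Add1,r2:Mul2,r3:8,r4:81
cycle 8: CDB Add1=-74; issue SUB r2<-Add1 // r0:7,r1:-74,r2:Add1,r3:8,r4:81
cycle 9: CDB Add2=89; issue ADD r2<-Add2 // r0:7,r1:-74,r2:Add2,r3:8,r4:81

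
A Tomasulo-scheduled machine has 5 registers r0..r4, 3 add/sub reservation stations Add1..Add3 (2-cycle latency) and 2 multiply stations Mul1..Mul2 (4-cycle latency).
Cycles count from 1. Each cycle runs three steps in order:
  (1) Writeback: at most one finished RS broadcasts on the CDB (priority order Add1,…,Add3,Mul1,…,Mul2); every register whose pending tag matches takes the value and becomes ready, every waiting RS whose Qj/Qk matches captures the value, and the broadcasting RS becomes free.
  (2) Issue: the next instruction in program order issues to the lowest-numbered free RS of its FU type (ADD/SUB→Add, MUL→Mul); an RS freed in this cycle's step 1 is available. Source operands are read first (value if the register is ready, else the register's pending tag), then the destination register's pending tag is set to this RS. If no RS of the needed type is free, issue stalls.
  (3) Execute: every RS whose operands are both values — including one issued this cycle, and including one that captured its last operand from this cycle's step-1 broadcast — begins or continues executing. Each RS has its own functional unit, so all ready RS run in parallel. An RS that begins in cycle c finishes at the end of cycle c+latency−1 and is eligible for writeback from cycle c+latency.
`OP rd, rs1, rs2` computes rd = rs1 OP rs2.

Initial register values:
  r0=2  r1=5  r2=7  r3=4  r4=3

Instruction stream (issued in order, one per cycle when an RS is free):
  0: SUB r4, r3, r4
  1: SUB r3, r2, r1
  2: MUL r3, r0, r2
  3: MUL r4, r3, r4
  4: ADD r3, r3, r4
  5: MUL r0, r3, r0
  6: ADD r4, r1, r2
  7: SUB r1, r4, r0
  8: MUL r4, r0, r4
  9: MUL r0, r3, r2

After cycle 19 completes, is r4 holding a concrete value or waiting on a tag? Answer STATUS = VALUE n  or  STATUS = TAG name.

STATUS = TAG Mul2

cycle 1: issue SUB r4<-Add1 // r0:2,r1:5,r2:7,r3:4,r4:Add1
cycle 2: issue SUB r3<-Add2 // r0:2,r1:5,r2:7,r3:Add2,r4:Add1
cycle 3: CDB Add1=1; issue MUL r3<-Mul1 // r0:2,r1:5,r2:7,r3:Mul1,r4:1
cycle 4: CDB Add2=2; issue MUL r4<-Mul2 // r0:2,r1:5,r2:7,r3:Mul1,r4:Mul2
cycle 5: issue ADD r3<-Add1 // r0:2,r1:5,r2:7,r3:Add1,r4:Mul2
cycle 6: stall // r0:2,r1:5,r2:7,r3:Add1,r4:Mul2
cycle 7: CDB Mul1=14; issue MUL r0<-Mul1 // r0:Mul1,r1:5,r2:7,r3:Add1,r4:Mul2
cycle 8: issue ADD r4<-Add2 // r0:Mul1,r1:5,r2:7,r3:Add1,r4:Add2
cycle 9: issue SUB r1<-Add3 // r0:Mul1,r1:Add3,r2:7,r3:Add1,r4:Add2
cycle 10: CDB Add2=12; stall // r0:Mul1,r1:Add3,r2:7,r3:Add1,r4:12
cycle 11: CDB Mul2=14; issue MUL r4<-Mul2 // r0:Mul1,r1:Add3,r2:7,r3:Add1,r4:Mul2
cycle 12: stall // r0:Mul1,r1:Add3,r2:7,r3:Add1,r4:Mul2
cycle 13: CDB Add1=28; stall // r0:Mul1,r1:Add3,r2:7,r3:28,r4:Mul2
cycle 14: stall // r0:Mul1,r1:Add3,r2:7,r3:28,r4:Mul2
cycle 15: stall // r0:Mul1,r1:Add3,r2:7,r3:28,r4:Mul2
cycle 16: stall // r0:Mul1,r1:Add3,r2:7,r3:28,r4:Mul2
cycle 17: CDB Mul1=56; issue MUL r0<-Mul1 // r0:Mul1,r1:Add3,r2:7,r3:28,r4:Mul2
cycle 18: - // r0:Mul1,r1:Add3,r2:7,r3:28,r4:Mul2
cycle 19: CDB Add3=-44 // r0:Mul1,r1:-44,r2:7,r3:28,r4:Mul2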